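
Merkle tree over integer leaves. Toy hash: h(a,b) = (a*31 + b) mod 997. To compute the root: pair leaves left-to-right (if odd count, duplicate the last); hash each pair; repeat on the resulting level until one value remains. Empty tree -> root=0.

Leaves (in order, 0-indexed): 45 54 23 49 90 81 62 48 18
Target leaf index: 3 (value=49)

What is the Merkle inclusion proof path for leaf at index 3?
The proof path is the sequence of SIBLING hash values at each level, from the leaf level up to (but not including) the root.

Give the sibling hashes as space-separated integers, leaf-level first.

L0 (leaves): [45, 54, 23, 49, 90, 81, 62, 48, 18], target index=3
L1: h(45,54)=(45*31+54)%997=452 [pair 0] h(23,49)=(23*31+49)%997=762 [pair 1] h(90,81)=(90*31+81)%997=877 [pair 2] h(62,48)=(62*31+48)%997=973 [pair 3] h(18,18)=(18*31+18)%997=576 [pair 4] -> [452, 762, 877, 973, 576]
  Sibling for proof at L0: 23
L2: h(452,762)=(452*31+762)%997=816 [pair 0] h(877,973)=(877*31+973)%997=244 [pair 1] h(576,576)=(576*31+576)%997=486 [pair 2] -> [816, 244, 486]
  Sibling for proof at L1: 452
L3: h(816,244)=(816*31+244)%997=615 [pair 0] h(486,486)=(486*31+486)%997=597 [pair 1] -> [615, 597]
  Sibling for proof at L2: 244
L4: h(615,597)=(615*31+597)%997=719 [pair 0] -> [719]
  Sibling for proof at L3: 597
Root: 719
Proof path (sibling hashes from leaf to root): [23, 452, 244, 597]

Answer: 23 452 244 597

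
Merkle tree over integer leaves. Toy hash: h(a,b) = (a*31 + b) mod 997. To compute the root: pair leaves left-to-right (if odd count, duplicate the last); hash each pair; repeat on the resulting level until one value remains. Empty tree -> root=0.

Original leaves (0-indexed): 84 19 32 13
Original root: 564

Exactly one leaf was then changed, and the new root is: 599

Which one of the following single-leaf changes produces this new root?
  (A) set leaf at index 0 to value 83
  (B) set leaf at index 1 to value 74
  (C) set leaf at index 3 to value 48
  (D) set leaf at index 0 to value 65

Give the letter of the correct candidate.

Original leaves: [84, 19, 32, 13]
Target new root: 599
Try each candidate change and compute the resulting root:
Candidate A: set leaf[0] = 83 -> leaves = [83, 19, 32, 13]
  L0: [83, 19, 32, 13]
  L1: h(83,19)=(83*31+19)%997=598 h(32,13)=(32*31+13)%997=8 -> [598, 8]
  L2: h(598,8)=(598*31+8)%997=600 -> [600]
  root = 600 != target 599
Candidate B: set leaf[1] = 74 -> leaves = [84, 74, 32, 13]
  L0: [84, 74, 32, 13]
  L1: h(84,74)=(84*31+74)%997=684 h(32,13)=(32*31+13)%997=8 -> [684, 8]
  L2: h(684,8)=(684*31+8)%997=275 -> [275]
  root = 275 != target 599
Candidate C: set leaf[3] = 48 -> leaves = [84, 19, 32, 48]
  L0: [84, 19, 32, 48]
  L1: h(84,19)=(84*31+19)%997=629 h(32,48)=(32*31+48)%997=43 -> [629, 43]
  L2: h(629,43)=(629*31+43)%997=599 -> [599]
  root = 599 == target 599  ** MATCH **
Candidate D: set leaf[0] = 65 -> leaves = [65, 19, 32, 13]
  L0: [65, 19, 32, 13]
  L1: h(65,19)=(65*31+19)%997=40 h(32,13)=(32*31+13)%997=8 -> [40, 8]
  L2: h(40,8)=(40*31+8)%997=251 -> [251]
  root = 251 != target 599
Candidate C produces the target root.

Answer: C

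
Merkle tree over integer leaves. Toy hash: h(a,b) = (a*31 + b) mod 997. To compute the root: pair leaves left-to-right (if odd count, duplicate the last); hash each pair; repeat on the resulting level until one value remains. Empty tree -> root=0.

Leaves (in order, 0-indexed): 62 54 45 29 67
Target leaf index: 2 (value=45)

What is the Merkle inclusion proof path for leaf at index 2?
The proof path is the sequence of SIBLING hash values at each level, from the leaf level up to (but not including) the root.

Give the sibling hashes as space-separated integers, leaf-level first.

Answer: 29 979 812

Derivation:
L0 (leaves): [62, 54, 45, 29, 67], target index=2
L1: h(62,54)=(62*31+54)%997=979 [pair 0] h(45,29)=(45*31+29)%997=427 [pair 1] h(67,67)=(67*31+67)%997=150 [pair 2] -> [979, 427, 150]
  Sibling for proof at L0: 29
L2: h(979,427)=(979*31+427)%997=866 [pair 0] h(150,150)=(150*31+150)%997=812 [pair 1] -> [866, 812]
  Sibling for proof at L1: 979
L3: h(866,812)=(866*31+812)%997=739 [pair 0] -> [739]
  Sibling for proof at L2: 812
Root: 739
Proof path (sibling hashes from leaf to root): [29, 979, 812]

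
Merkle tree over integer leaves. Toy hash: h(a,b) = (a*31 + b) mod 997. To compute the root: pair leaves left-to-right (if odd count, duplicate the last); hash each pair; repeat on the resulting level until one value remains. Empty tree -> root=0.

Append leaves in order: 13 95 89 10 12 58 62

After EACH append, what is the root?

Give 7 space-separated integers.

After append 13 (leaves=[13]):
  L0: [13]
  root=13
After append 95 (leaves=[13, 95]):
  L0: [13, 95]
  L1: h(13,95)=(13*31+95)%997=498 -> [498]
  root=498
After append 89 (leaves=[13, 95, 89]):
  L0: [13, 95, 89]
  L1: h(13,95)=(13*31+95)%997=498 h(89,89)=(89*31+89)%997=854 -> [498, 854]
  L2: h(498,854)=(498*31+854)%997=340 -> [340]
  root=340
After append 10 (leaves=[13, 95, 89, 10]):
  L0: [13, 95, 89, 10]
  L1: h(13,95)=(13*31+95)%997=498 h(89,10)=(89*31+10)%997=775 -> [498, 775]
  L2: h(498,775)=(498*31+775)%997=261 -> [261]
  root=261
After append 12 (leaves=[13, 95, 89, 10, 12]):
  L0: [13, 95, 89, 10, 12]
  L1: h(13,95)=(13*31+95)%997=498 h(89,10)=(89*31+10)%997=775 h(12,12)=(12*31+12)%997=384 -> [498, 775, 384]
  L2: h(498,775)=(498*31+775)%997=261 h(384,384)=(384*31+384)%997=324 -> [261, 324]
  L3: h(261,324)=(261*31+324)%997=439 -> [439]
  root=439
After append 58 (leaves=[13, 95, 89, 10, 12, 58]):
  L0: [13, 95, 89, 10, 12, 58]
  L1: h(13,95)=(13*31+95)%997=498 h(89,10)=(89*31+10)%997=775 h(12,58)=(12*31+58)%997=430 -> [498, 775, 430]
  L2: h(498,775)=(498*31+775)%997=261 h(430,430)=(430*31+430)%997=799 -> [261, 799]
  L3: h(261,799)=(261*31+799)%997=914 -> [914]
  root=914
After append 62 (leaves=[13, 95, 89, 10, 12, 58, 62]):
  L0: [13, 95, 89, 10, 12, 58, 62]
  L1: h(13,95)=(13*31+95)%997=498 h(89,10)=(89*31+10)%997=775 h(12,58)=(12*31+58)%997=430 h(62,62)=(62*31+62)%997=987 -> [498, 775, 430, 987]
  L2: h(498,775)=(498*31+775)%997=261 h(430,987)=(430*31+987)%997=359 -> [261, 359]
  L3: h(261,359)=(261*31+359)%997=474 -> [474]
  root=474

Answer: 13 498 340 261 439 914 474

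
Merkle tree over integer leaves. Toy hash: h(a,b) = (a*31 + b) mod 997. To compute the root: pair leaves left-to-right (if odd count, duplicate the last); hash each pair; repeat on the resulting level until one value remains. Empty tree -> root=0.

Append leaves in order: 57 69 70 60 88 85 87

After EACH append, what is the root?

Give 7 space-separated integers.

After append 57 (leaves=[57]):
  L0: [57]
  root=57
After append 69 (leaves=[57, 69]):
  L0: [57, 69]
  L1: h(57,69)=(57*31+69)%997=839 -> [839]
  root=839
After append 70 (leaves=[57, 69, 70]):
  L0: [57, 69, 70]
  L1: h(57,69)=(57*31+69)%997=839 h(70,70)=(70*31+70)%997=246 -> [839, 246]
  L2: h(839,246)=(839*31+246)%997=333 -> [333]
  root=333
After append 60 (leaves=[57, 69, 70, 60]):
  L0: [57, 69, 70, 60]
  L1: h(57,69)=(57*31+69)%997=839 h(70,60)=(70*31+60)%997=236 -> [839, 236]
  L2: h(839,236)=(839*31+236)%997=323 -> [323]
  root=323
After append 88 (leaves=[57, 69, 70, 60, 88]):
  L0: [57, 69, 70, 60, 88]
  L1: h(57,69)=(57*31+69)%997=839 h(70,60)=(70*31+60)%997=236 h(88,88)=(88*31+88)%997=822 -> [839, 236, 822]
  L2: h(839,236)=(839*31+236)%997=323 h(822,822)=(822*31+822)%997=382 -> [323, 382]
  L3: h(323,382)=(323*31+382)%997=425 -> [425]
  root=425
After append 85 (leaves=[57, 69, 70, 60, 88, 85]):
  L0: [57, 69, 70, 60, 88, 85]
  L1: h(57,69)=(57*31+69)%997=839 h(70,60)=(70*31+60)%997=236 h(88,85)=(88*31+85)%997=819 -> [839, 236, 819]
  L2: h(839,236)=(839*31+236)%997=323 h(819,819)=(819*31+819)%997=286 -> [323, 286]
  L3: h(323,286)=(323*31+286)%997=329 -> [329]
  root=329
After append 87 (leaves=[57, 69, 70, 60, 88, 85, 87]):
  L0: [57, 69, 70, 60, 88, 85, 87]
  L1: h(57,69)=(57*31+69)%997=839 h(70,60)=(70*31+60)%997=236 h(88,85)=(88*31+85)%997=819 h(87,87)=(87*31+87)%997=790 -> [839, 236, 819, 790]
  L2: h(839,236)=(839*31+236)%997=323 h(819,790)=(819*31+790)%997=257 -> [323, 257]
  L3: h(323,257)=(323*31+257)%997=300 -> [300]
  root=300

Answer: 57 839 333 323 425 329 300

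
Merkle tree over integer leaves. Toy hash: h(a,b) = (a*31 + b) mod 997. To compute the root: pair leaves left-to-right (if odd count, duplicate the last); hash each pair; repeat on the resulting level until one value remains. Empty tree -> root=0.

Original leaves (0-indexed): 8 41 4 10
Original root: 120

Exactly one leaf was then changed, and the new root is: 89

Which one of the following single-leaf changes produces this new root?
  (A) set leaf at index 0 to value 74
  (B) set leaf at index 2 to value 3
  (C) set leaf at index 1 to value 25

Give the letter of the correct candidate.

Original leaves: [8, 41, 4, 10]
Target new root: 89
Try each candidate change and compute the resulting root:
Candidate A: set leaf[0] = 74 -> leaves = [74, 41, 4, 10]
  L0: [74, 41, 4, 10]
  L1: h(74,41)=(74*31+41)%997=341 h(4,10)=(4*31+10)%997=134 -> [341, 134]
  L2: h(341,134)=(341*31+134)%997=735 -> [735]
  root = 735 != target 89
Candidate B: set leaf[2] = 3 -> leaves = [8, 41, 3, 10]
  L0: [8, 41, 3, 10]
  L1: h(8,41)=(8*31+41)%997=289 h(3,10)=(3*31+10)%997=103 -> [289, 103]
  L2: h(289,103)=(289*31+103)%997=89 -> [89]
  root = 89 == target 89  ** MATCH **
Candidate C: set leaf[1] = 25 -> leaves = [8, 25, 4, 10]
  L0: [8, 25, 4, 10]
  L1: h(8,25)=(8*31+25)%997=273 h(4,10)=(4*31+10)%997=134 -> [273, 134]
  L2: h(273,134)=(273*31+134)%997=621 -> [621]
  root = 621 != target 89
Candidate B produces the target root.

Answer: B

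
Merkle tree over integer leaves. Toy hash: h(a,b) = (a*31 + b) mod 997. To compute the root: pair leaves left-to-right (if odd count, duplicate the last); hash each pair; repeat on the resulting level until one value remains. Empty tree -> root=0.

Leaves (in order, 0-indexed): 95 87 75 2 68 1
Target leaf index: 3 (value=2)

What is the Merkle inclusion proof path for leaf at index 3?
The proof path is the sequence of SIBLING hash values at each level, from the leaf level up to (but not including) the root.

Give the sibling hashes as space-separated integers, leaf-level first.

Answer: 75 41 689

Derivation:
L0 (leaves): [95, 87, 75, 2, 68, 1], target index=3
L1: h(95,87)=(95*31+87)%997=41 [pair 0] h(75,2)=(75*31+2)%997=333 [pair 1] h(68,1)=(68*31+1)%997=115 [pair 2] -> [41, 333, 115]
  Sibling for proof at L0: 75
L2: h(41,333)=(41*31+333)%997=607 [pair 0] h(115,115)=(115*31+115)%997=689 [pair 1] -> [607, 689]
  Sibling for proof at L1: 41
L3: h(607,689)=(607*31+689)%997=563 [pair 0] -> [563]
  Sibling for proof at L2: 689
Root: 563
Proof path (sibling hashes from leaf to root): [75, 41, 689]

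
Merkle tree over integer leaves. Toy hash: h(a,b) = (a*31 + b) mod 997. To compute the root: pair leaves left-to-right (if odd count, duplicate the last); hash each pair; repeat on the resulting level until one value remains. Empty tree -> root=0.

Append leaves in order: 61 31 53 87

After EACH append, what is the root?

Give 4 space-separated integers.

Answer: 61 925 461 495

Derivation:
After append 61 (leaves=[61]):
  L0: [61]
  root=61
After append 31 (leaves=[61, 31]):
  L0: [61, 31]
  L1: h(61,31)=(61*31+31)%997=925 -> [925]
  root=925
After append 53 (leaves=[61, 31, 53]):
  L0: [61, 31, 53]
  L1: h(61,31)=(61*31+31)%997=925 h(53,53)=(53*31+53)%997=699 -> [925, 699]
  L2: h(925,699)=(925*31+699)%997=461 -> [461]
  root=461
After append 87 (leaves=[61, 31, 53, 87]):
  L0: [61, 31, 53, 87]
  L1: h(61,31)=(61*31+31)%997=925 h(53,87)=(53*31+87)%997=733 -> [925, 733]
  L2: h(925,733)=(925*31+733)%997=495 -> [495]
  root=495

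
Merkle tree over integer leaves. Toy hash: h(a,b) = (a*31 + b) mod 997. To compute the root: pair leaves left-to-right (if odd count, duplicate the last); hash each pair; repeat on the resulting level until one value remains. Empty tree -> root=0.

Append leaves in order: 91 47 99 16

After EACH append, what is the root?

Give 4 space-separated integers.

After append 91 (leaves=[91]):
  L0: [91]
  root=91
After append 47 (leaves=[91, 47]):
  L0: [91, 47]
  L1: h(91,47)=(91*31+47)%997=874 -> [874]
  root=874
After append 99 (leaves=[91, 47, 99]):
  L0: [91, 47, 99]
  L1: h(91,47)=(91*31+47)%997=874 h(99,99)=(99*31+99)%997=177 -> [874, 177]
  L2: h(874,177)=(874*31+177)%997=352 -> [352]
  root=352
After append 16 (leaves=[91, 47, 99, 16]):
  L0: [91, 47, 99, 16]
  L1: h(91,47)=(91*31+47)%997=874 h(99,16)=(99*31+16)%997=94 -> [874, 94]
  L2: h(874,94)=(874*31+94)%997=269 -> [269]
  root=269

Answer: 91 874 352 269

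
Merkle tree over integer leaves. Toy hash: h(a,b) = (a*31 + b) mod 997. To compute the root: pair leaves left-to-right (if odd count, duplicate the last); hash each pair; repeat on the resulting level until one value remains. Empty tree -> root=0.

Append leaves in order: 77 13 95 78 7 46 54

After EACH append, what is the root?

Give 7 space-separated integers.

Answer: 77 406 671 654 523 774 245

Derivation:
After append 77 (leaves=[77]):
  L0: [77]
  root=77
After append 13 (leaves=[77, 13]):
  L0: [77, 13]
  L1: h(77,13)=(77*31+13)%997=406 -> [406]
  root=406
After append 95 (leaves=[77, 13, 95]):
  L0: [77, 13, 95]
  L1: h(77,13)=(77*31+13)%997=406 h(95,95)=(95*31+95)%997=49 -> [406, 49]
  L2: h(406,49)=(406*31+49)%997=671 -> [671]
  root=671
After append 78 (leaves=[77, 13, 95, 78]):
  L0: [77, 13, 95, 78]
  L1: h(77,13)=(77*31+13)%997=406 h(95,78)=(95*31+78)%997=32 -> [406, 32]
  L2: h(406,32)=(406*31+32)%997=654 -> [654]
  root=654
After append 7 (leaves=[77, 13, 95, 78, 7]):
  L0: [77, 13, 95, 78, 7]
  L1: h(77,13)=(77*31+13)%997=406 h(95,78)=(95*31+78)%997=32 h(7,7)=(7*31+7)%997=224 -> [406, 32, 224]
  L2: h(406,32)=(406*31+32)%997=654 h(224,224)=(224*31+224)%997=189 -> [654, 189]
  L3: h(654,189)=(654*31+189)%997=523 -> [523]
  root=523
After append 46 (leaves=[77, 13, 95, 78, 7, 46]):
  L0: [77, 13, 95, 78, 7, 46]
  L1: h(77,13)=(77*31+13)%997=406 h(95,78)=(95*31+78)%997=32 h(7,46)=(7*31+46)%997=263 -> [406, 32, 263]
  L2: h(406,32)=(406*31+32)%997=654 h(263,263)=(263*31+263)%997=440 -> [654, 440]
  L3: h(654,440)=(654*31+440)%997=774 -> [774]
  root=774
After append 54 (leaves=[77, 13, 95, 78, 7, 46, 54]):
  L0: [77, 13, 95, 78, 7, 46, 54]
  L1: h(77,13)=(77*31+13)%997=406 h(95,78)=(95*31+78)%997=32 h(7,46)=(7*31+46)%997=263 h(54,54)=(54*31+54)%997=731 -> [406, 32, 263, 731]
  L2: h(406,32)=(406*31+32)%997=654 h(263,731)=(263*31+731)%997=908 -> [654, 908]
  L3: h(654,908)=(654*31+908)%997=245 -> [245]
  root=245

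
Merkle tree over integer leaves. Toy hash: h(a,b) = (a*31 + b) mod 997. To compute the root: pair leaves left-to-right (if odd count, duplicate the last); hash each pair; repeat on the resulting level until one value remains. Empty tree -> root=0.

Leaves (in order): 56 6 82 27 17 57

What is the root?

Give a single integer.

Answer: 720

Derivation:
L0: [56, 6, 82, 27, 17, 57]
L1: h(56,6)=(56*31+6)%997=745 h(82,27)=(82*31+27)%997=575 h(17,57)=(17*31+57)%997=584 -> [745, 575, 584]
L2: h(745,575)=(745*31+575)%997=739 h(584,584)=(584*31+584)%997=742 -> [739, 742]
L3: h(739,742)=(739*31+742)%997=720 -> [720]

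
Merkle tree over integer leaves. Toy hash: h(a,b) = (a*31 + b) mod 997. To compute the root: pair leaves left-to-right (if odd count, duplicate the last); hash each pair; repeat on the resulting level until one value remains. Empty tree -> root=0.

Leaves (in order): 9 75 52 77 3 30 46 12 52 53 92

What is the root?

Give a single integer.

L0: [9, 75, 52, 77, 3, 30, 46, 12, 52, 53, 92]
L1: h(9,75)=(9*31+75)%997=354 h(52,77)=(52*31+77)%997=692 h(3,30)=(3*31+30)%997=123 h(46,12)=(46*31+12)%997=441 h(52,53)=(52*31+53)%997=668 h(92,92)=(92*31+92)%997=950 -> [354, 692, 123, 441, 668, 950]
L2: h(354,692)=(354*31+692)%997=699 h(123,441)=(123*31+441)%997=266 h(668,950)=(668*31+950)%997=721 -> [699, 266, 721]
L3: h(699,266)=(699*31+266)%997=1 h(721,721)=(721*31+721)%997=141 -> [1, 141]
L4: h(1,141)=(1*31+141)%997=172 -> [172]

Answer: 172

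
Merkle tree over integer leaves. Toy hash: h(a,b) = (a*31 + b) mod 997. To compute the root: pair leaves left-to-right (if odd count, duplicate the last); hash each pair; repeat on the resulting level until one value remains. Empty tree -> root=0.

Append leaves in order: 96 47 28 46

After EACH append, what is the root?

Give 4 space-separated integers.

After append 96 (leaves=[96]):
  L0: [96]
  root=96
After append 47 (leaves=[96, 47]):
  L0: [96, 47]
  L1: h(96,47)=(96*31+47)%997=32 -> [32]
  root=32
After append 28 (leaves=[96, 47, 28]):
  L0: [96, 47, 28]
  L1: h(96,47)=(96*31+47)%997=32 h(28,28)=(28*31+28)%997=896 -> [32, 896]
  L2: h(32,896)=(32*31+896)%997=891 -> [891]
  root=891
After append 46 (leaves=[96, 47, 28, 46]):
  L0: [96, 47, 28, 46]
  L1: h(96,47)=(96*31+47)%997=32 h(28,46)=(28*31+46)%997=914 -> [32, 914]
  L2: h(32,914)=(32*31+914)%997=909 -> [909]
  root=909

Answer: 96 32 891 909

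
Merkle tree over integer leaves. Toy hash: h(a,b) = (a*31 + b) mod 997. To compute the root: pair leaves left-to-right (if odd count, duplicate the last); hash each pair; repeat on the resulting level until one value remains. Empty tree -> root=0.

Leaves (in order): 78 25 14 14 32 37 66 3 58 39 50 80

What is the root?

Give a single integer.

L0: [78, 25, 14, 14, 32, 37, 66, 3, 58, 39, 50, 80]
L1: h(78,25)=(78*31+25)%997=449 h(14,14)=(14*31+14)%997=448 h(32,37)=(32*31+37)%997=32 h(66,3)=(66*31+3)%997=55 h(58,39)=(58*31+39)%997=840 h(50,80)=(50*31+80)%997=633 -> [449, 448, 32, 55, 840, 633]
L2: h(449,448)=(449*31+448)%997=409 h(32,55)=(32*31+55)%997=50 h(840,633)=(840*31+633)%997=751 -> [409, 50, 751]
L3: h(409,50)=(409*31+50)%997=765 h(751,751)=(751*31+751)%997=104 -> [765, 104]
L4: h(765,104)=(765*31+104)%997=888 -> [888]

Answer: 888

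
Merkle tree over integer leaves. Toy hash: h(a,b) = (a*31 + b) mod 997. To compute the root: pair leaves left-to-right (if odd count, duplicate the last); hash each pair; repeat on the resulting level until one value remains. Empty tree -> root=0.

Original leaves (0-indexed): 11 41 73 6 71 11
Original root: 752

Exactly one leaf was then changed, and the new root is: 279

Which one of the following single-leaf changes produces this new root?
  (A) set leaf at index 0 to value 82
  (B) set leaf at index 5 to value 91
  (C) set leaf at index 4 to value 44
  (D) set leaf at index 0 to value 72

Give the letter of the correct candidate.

Answer: A

Derivation:
Original leaves: [11, 41, 73, 6, 71, 11]
Target new root: 279
Try each candidate change and compute the resulting root:
Candidate A: set leaf[0] = 82 -> leaves = [82, 41, 73, 6, 71, 11]
  L0: [82, 41, 73, 6, 71, 11]
  L1: h(82,41)=(82*31+41)%997=589 h(73,6)=(73*31+6)%997=275 h(71,11)=(71*31+11)%997=218 -> [589, 275, 218]
  L2: h(589,275)=(589*31+275)%997=588 h(218,218)=(218*31+218)%997=994 -> [588, 994]
  L3: h(588,994)=(588*31+994)%997=279 -> [279]
  root = 279 == target 279  ** MATCH **
Candidate B: set leaf[5] = 91 -> leaves = [11, 41, 73, 6, 71, 91]
  L0: [11, 41, 73, 6, 71, 91]
  L1: h(11,41)=(11*31+41)%997=382 h(73,6)=(73*31+6)%997=275 h(71,91)=(71*31+91)%997=298 -> [382, 275, 298]
  L2: h(382,275)=(382*31+275)%997=153 h(298,298)=(298*31+298)%997=563 -> [153, 563]
  L3: h(153,563)=(153*31+563)%997=321 -> [321]
  root = 321 != target 279
Candidate C: set leaf[4] = 44 -> leaves = [11, 41, 73, 6, 44, 11]
  L0: [11, 41, 73, 6, 44, 11]
  L1: h(11,41)=(11*31+41)%997=382 h(73,6)=(73*31+6)%997=275 h(44,11)=(44*31+11)%997=378 -> [382, 275, 378]
  L2: h(382,275)=(382*31+275)%997=153 h(378,378)=(378*31+378)%997=132 -> [153, 132]
  L3: h(153,132)=(153*31+132)%997=887 -> [887]
  root = 887 != target 279
Candidate D: set leaf[0] = 72 -> leaves = [72, 41, 73, 6, 71, 11]
  L0: [72, 41, 73, 6, 71, 11]
  L1: h(72,41)=(72*31+41)%997=279 h(73,6)=(73*31+6)%997=275 h(71,11)=(71*31+11)%997=218 -> [279, 275, 218]
  L2: h(279,275)=(279*31+275)%997=948 h(218,218)=(218*31+218)%997=994 -> [948, 994]
  L3: h(948,994)=(948*31+994)%997=472 -> [472]
  root = 472 != target 279
Candidate A produces the target root.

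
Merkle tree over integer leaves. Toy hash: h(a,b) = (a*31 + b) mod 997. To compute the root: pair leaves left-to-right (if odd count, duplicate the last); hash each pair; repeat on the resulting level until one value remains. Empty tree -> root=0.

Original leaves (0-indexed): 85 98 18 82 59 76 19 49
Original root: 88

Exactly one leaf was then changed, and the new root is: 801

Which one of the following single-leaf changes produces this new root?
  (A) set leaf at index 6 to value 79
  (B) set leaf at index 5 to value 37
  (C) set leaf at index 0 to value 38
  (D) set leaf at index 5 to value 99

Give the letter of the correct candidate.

Answer: D

Derivation:
Original leaves: [85, 98, 18, 82, 59, 76, 19, 49]
Target new root: 801
Try each candidate change and compute the resulting root:
Candidate A: set leaf[6] = 79 -> leaves = [85, 98, 18, 82, 59, 76, 79, 49]
  L0: [85, 98, 18, 82, 59, 76, 79, 49]
  L1: h(85,98)=(85*31+98)%997=739 h(18,82)=(18*31+82)%997=640 h(59,76)=(59*31+76)%997=908 h(79,49)=(79*31+49)%997=504 -> [739, 640, 908, 504]
  L2: h(739,640)=(739*31+640)%997=618 h(908,504)=(908*31+504)%997=736 -> [618, 736]
  L3: h(618,736)=(618*31+736)%997=951 -> [951]
  root = 951 != target 801
Candidate B: set leaf[5] = 37 -> leaves = [85, 98, 18, 82, 59, 37, 19, 49]
  L0: [85, 98, 18, 82, 59, 37, 19, 49]
  L1: h(85,98)=(85*31+98)%997=739 h(18,82)=(18*31+82)%997=640 h(59,37)=(59*31+37)%997=869 h(19,49)=(19*31+49)%997=638 -> [739, 640, 869, 638]
  L2: h(739,640)=(739*31+640)%997=618 h(869,638)=(869*31+638)%997=658 -> [618, 658]
  L3: h(618,658)=(618*31+658)%997=873 -> [873]
  root = 873 != target 801
Candidate C: set leaf[0] = 38 -> leaves = [38, 98, 18, 82, 59, 76, 19, 49]
  L0: [38, 98, 18, 82, 59, 76, 19, 49]
  L1: h(38,98)=(38*31+98)%997=279 h(18,82)=(18*31+82)%997=640 h(59,76)=(59*31+76)%997=908 h(19,49)=(19*31+49)%997=638 -> [279, 640, 908, 638]
  L2: h(279,640)=(279*31+640)%997=316 h(908,638)=(908*31+638)%997=870 -> [316, 870]
  L3: h(316,870)=(316*31+870)%997=696 -> [696]
  root = 696 != target 801
Candidate D: set leaf[5] = 99 -> leaves = [85, 98, 18, 82, 59, 99, 19, 49]
  L0: [85, 98, 18, 82, 59, 99, 19, 49]
  L1: h(85,98)=(85*31+98)%997=739 h(18,82)=(18*31+82)%997=640 h(59,99)=(59*31+99)%997=931 h(19,49)=(19*31+49)%997=638 -> [739, 640, 931, 638]
  L2: h(739,640)=(739*31+640)%997=618 h(931,638)=(931*31+638)%997=586 -> [618, 586]
  L3: h(618,586)=(618*31+586)%997=801 -> [801]
  root = 801 == target 801  ** MATCH **
Candidate D produces the target root.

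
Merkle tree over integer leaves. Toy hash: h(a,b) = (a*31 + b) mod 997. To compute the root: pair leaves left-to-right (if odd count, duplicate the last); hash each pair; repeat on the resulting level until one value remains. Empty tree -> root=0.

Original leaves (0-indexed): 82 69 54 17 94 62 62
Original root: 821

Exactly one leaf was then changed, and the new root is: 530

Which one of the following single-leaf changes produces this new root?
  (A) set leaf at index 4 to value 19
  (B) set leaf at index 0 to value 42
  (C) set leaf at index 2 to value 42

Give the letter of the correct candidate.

Original leaves: [82, 69, 54, 17, 94, 62, 62]
Target new root: 530
Try each candidate change and compute the resulting root:
Candidate A: set leaf[4] = 19 -> leaves = [82, 69, 54, 17, 19, 62, 62]
  L0: [82, 69, 54, 17, 19, 62, 62]
  L1: h(82,69)=(82*31+69)%997=617 h(54,17)=(54*31+17)%997=694 h(19,62)=(19*31+62)%997=651 h(62,62)=(62*31+62)%997=987 -> [617, 694, 651, 987]
  L2: h(617,694)=(617*31+694)%997=878 h(651,987)=(651*31+987)%997=231 -> [878, 231]
  L3: h(878,231)=(878*31+231)%997=530 -> [530]
  root = 530 == target 530  ** MATCH **
Candidate B: set leaf[0] = 42 -> leaves = [42, 69, 54, 17, 94, 62, 62]
  L0: [42, 69, 54, 17, 94, 62, 62]
  L1: h(42,69)=(42*31+69)%997=374 h(54,17)=(54*31+17)%997=694 h(94,62)=(94*31+62)%997=982 h(62,62)=(62*31+62)%997=987 -> [374, 694, 982, 987]
  L2: h(374,694)=(374*31+694)%997=324 h(982,987)=(982*31+987)%997=522 -> [324, 522]
  L3: h(324,522)=(324*31+522)%997=596 -> [596]
  root = 596 != target 530
Candidate C: set leaf[2] = 42 -> leaves = [82, 69, 42, 17, 94, 62, 62]
  L0: [82, 69, 42, 17, 94, 62, 62]
  L1: h(82,69)=(82*31+69)%997=617 h(42,17)=(42*31+17)%997=322 h(94,62)=(94*31+62)%997=982 h(62,62)=(62*31+62)%997=987 -> [617, 322, 982, 987]
  L2: h(617,322)=(617*31+322)%997=506 h(982,987)=(982*31+987)%997=522 -> [506, 522]
  L3: h(506,522)=(506*31+522)%997=256 -> [256]
  root = 256 != target 530
Candidate A produces the target root.

Answer: A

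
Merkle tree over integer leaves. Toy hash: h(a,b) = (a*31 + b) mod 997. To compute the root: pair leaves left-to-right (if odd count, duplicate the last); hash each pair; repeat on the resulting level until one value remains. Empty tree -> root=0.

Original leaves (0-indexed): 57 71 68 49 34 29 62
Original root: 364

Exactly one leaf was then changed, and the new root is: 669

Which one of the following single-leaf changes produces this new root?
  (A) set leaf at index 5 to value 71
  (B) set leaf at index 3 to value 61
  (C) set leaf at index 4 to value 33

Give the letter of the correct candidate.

Answer: A

Derivation:
Original leaves: [57, 71, 68, 49, 34, 29, 62]
Target new root: 669
Try each candidate change and compute the resulting root:
Candidate A: set leaf[5] = 71 -> leaves = [57, 71, 68, 49, 34, 71, 62]
  L0: [57, 71, 68, 49, 34, 71, 62]
  L1: h(57,71)=(57*31+71)%997=841 h(68,49)=(68*31+49)%997=163 h(34,71)=(34*31+71)%997=128 h(62,62)=(62*31+62)%997=987 -> [841, 163, 128, 987]
  L2: h(841,163)=(841*31+163)%997=312 h(128,987)=(128*31+987)%997=967 -> [312, 967]
  L3: h(312,967)=(312*31+967)%997=669 -> [669]
  root = 669 == target 669  ** MATCH **
Candidate B: set leaf[3] = 61 -> leaves = [57, 71, 68, 61, 34, 29, 62]
  L0: [57, 71, 68, 61, 34, 29, 62]
  L1: h(57,71)=(57*31+71)%997=841 h(68,61)=(68*31+61)%997=175 h(34,29)=(34*31+29)%997=86 h(62,62)=(62*31+62)%997=987 -> [841, 175, 86, 987]
  L2: h(841,175)=(841*31+175)%997=324 h(86,987)=(86*31+987)%997=662 -> [324, 662]
  L3: h(324,662)=(324*31+662)%997=736 -> [736]
  root = 736 != target 669
Candidate C: set leaf[4] = 33 -> leaves = [57, 71, 68, 49, 33, 29, 62]
  L0: [57, 71, 68, 49, 33, 29, 62]
  L1: h(57,71)=(57*31+71)%997=841 h(68,49)=(68*31+49)%997=163 h(33,29)=(33*31+29)%997=55 h(62,62)=(62*31+62)%997=987 -> [841, 163, 55, 987]
  L2: h(841,163)=(841*31+163)%997=312 h(55,987)=(55*31+987)%997=698 -> [312, 698]
  L3: h(312,698)=(312*31+698)%997=400 -> [400]
  root = 400 != target 669
Candidate A produces the target root.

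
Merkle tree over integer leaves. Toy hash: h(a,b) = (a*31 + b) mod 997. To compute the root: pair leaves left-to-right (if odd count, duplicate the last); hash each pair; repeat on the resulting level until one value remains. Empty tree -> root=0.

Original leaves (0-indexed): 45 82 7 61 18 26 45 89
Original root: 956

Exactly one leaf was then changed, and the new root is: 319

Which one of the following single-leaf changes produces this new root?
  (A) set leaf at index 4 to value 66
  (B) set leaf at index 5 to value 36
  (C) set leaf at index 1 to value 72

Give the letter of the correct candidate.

Original leaves: [45, 82, 7, 61, 18, 26, 45, 89]
Target new root: 319
Try each candidate change and compute the resulting root:
Candidate A: set leaf[4] = 66 -> leaves = [45, 82, 7, 61, 66, 26, 45, 89]
  L0: [45, 82, 7, 61, 66, 26, 45, 89]
  L1: h(45,82)=(45*31+82)%997=480 h(7,61)=(7*31+61)%997=278 h(66,26)=(66*31+26)%997=78 h(45,89)=(45*31+89)%997=487 -> [480, 278, 78, 487]
  L2: h(480,278)=(480*31+278)%997=203 h(78,487)=(78*31+487)%997=911 -> [203, 911]
  L3: h(203,911)=(203*31+911)%997=225 -> [225]
  root = 225 != target 319
Candidate B: set leaf[5] = 36 -> leaves = [45, 82, 7, 61, 18, 36, 45, 89]
  L0: [45, 82, 7, 61, 18, 36, 45, 89]
  L1: h(45,82)=(45*31+82)%997=480 h(7,61)=(7*31+61)%997=278 h(18,36)=(18*31+36)%997=594 h(45,89)=(45*31+89)%997=487 -> [480, 278, 594, 487]
  L2: h(480,278)=(480*31+278)%997=203 h(594,487)=(594*31+487)%997=955 -> [203, 955]
  L3: h(203,955)=(203*31+955)%997=269 -> [269]
  root = 269 != target 319
Candidate C: set leaf[1] = 72 -> leaves = [45, 72, 7, 61, 18, 26, 45, 89]
  L0: [45, 72, 7, 61, 18, 26, 45, 89]
  L1: h(45,72)=(45*31+72)%997=470 h(7,61)=(7*31+61)%997=278 h(18,26)=(18*31+26)%997=584 h(45,89)=(45*31+89)%997=487 -> [470, 278, 584, 487]
  L2: h(470,278)=(470*31+278)%997=890 h(584,487)=(584*31+487)%997=645 -> [890, 645]
  L3: h(890,645)=(890*31+645)%997=319 -> [319]
  root = 319 == target 319  ** MATCH **
Candidate C produces the target root.

Answer: C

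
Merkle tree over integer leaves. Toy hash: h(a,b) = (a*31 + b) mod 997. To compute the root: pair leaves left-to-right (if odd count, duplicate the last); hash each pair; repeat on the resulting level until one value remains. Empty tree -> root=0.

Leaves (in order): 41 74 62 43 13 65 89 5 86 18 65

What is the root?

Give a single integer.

Answer: 851

Derivation:
L0: [41, 74, 62, 43, 13, 65, 89, 5, 86, 18, 65]
L1: h(41,74)=(41*31+74)%997=348 h(62,43)=(62*31+43)%997=968 h(13,65)=(13*31+65)%997=468 h(89,5)=(89*31+5)%997=770 h(86,18)=(86*31+18)%997=690 h(65,65)=(65*31+65)%997=86 -> [348, 968, 468, 770, 690, 86]
L2: h(348,968)=(348*31+968)%997=789 h(468,770)=(468*31+770)%997=323 h(690,86)=(690*31+86)%997=539 -> [789, 323, 539]
L3: h(789,323)=(789*31+323)%997=854 h(539,539)=(539*31+539)%997=299 -> [854, 299]
L4: h(854,299)=(854*31+299)%997=851 -> [851]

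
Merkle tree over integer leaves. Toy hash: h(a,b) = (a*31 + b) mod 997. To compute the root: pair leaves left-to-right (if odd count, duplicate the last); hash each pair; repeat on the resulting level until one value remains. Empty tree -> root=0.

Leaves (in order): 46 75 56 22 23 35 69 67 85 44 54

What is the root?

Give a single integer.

L0: [46, 75, 56, 22, 23, 35, 69, 67, 85, 44, 54]
L1: h(46,75)=(46*31+75)%997=504 h(56,22)=(56*31+22)%997=761 h(23,35)=(23*31+35)%997=748 h(69,67)=(69*31+67)%997=212 h(85,44)=(85*31+44)%997=685 h(54,54)=(54*31+54)%997=731 -> [504, 761, 748, 212, 685, 731]
L2: h(504,761)=(504*31+761)%997=433 h(748,212)=(748*31+212)%997=469 h(685,731)=(685*31+731)%997=32 -> [433, 469, 32]
L3: h(433,469)=(433*31+469)%997=931 h(32,32)=(32*31+32)%997=27 -> [931, 27]
L4: h(931,27)=(931*31+27)%997=972 -> [972]

Answer: 972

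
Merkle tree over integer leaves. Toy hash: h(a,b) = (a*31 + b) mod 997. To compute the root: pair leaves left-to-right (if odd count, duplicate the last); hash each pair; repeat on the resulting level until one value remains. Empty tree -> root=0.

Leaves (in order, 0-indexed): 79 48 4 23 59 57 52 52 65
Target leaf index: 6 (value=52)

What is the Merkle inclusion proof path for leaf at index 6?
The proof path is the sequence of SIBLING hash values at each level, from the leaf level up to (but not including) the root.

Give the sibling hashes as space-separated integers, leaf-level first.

L0 (leaves): [79, 48, 4, 23, 59, 57, 52, 52, 65], target index=6
L1: h(79,48)=(79*31+48)%997=503 [pair 0] h(4,23)=(4*31+23)%997=147 [pair 1] h(59,57)=(59*31+57)%997=889 [pair 2] h(52,52)=(52*31+52)%997=667 [pair 3] h(65,65)=(65*31+65)%997=86 [pair 4] -> [503, 147, 889, 667, 86]
  Sibling for proof at L0: 52
L2: h(503,147)=(503*31+147)%997=785 [pair 0] h(889,667)=(889*31+667)%997=310 [pair 1] h(86,86)=(86*31+86)%997=758 [pair 2] -> [785, 310, 758]
  Sibling for proof at L1: 889
L3: h(785,310)=(785*31+310)%997=717 [pair 0] h(758,758)=(758*31+758)%997=328 [pair 1] -> [717, 328]
  Sibling for proof at L2: 785
L4: h(717,328)=(717*31+328)%997=621 [pair 0] -> [621]
  Sibling for proof at L3: 328
Root: 621
Proof path (sibling hashes from leaf to root): [52, 889, 785, 328]

Answer: 52 889 785 328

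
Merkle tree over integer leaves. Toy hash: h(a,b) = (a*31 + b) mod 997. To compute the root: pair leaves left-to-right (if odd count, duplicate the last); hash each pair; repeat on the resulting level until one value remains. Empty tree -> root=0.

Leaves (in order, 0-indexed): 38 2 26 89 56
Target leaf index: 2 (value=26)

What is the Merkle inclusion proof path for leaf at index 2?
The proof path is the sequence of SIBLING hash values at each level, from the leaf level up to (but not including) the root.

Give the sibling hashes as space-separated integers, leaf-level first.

L0 (leaves): [38, 2, 26, 89, 56], target index=2
L1: h(38,2)=(38*31+2)%997=183 [pair 0] h(26,89)=(26*31+89)%997=895 [pair 1] h(56,56)=(56*31+56)%997=795 [pair 2] -> [183, 895, 795]
  Sibling for proof at L0: 89
L2: h(183,895)=(183*31+895)%997=586 [pair 0] h(795,795)=(795*31+795)%997=515 [pair 1] -> [586, 515]
  Sibling for proof at L1: 183
L3: h(586,515)=(586*31+515)%997=735 [pair 0] -> [735]
  Sibling for proof at L2: 515
Root: 735
Proof path (sibling hashes from leaf to root): [89, 183, 515]

Answer: 89 183 515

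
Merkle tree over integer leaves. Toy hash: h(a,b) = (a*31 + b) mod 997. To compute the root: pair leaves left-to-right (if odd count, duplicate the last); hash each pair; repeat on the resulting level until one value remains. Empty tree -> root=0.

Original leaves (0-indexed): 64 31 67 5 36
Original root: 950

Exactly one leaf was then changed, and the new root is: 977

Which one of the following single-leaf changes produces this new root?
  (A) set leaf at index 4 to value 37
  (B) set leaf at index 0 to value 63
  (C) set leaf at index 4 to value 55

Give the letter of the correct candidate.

Answer: A

Derivation:
Original leaves: [64, 31, 67, 5, 36]
Target new root: 977
Try each candidate change and compute the resulting root:
Candidate A: set leaf[4] = 37 -> leaves = [64, 31, 67, 5, 37]
  L0: [64, 31, 67, 5, 37]
  L1: h(64,31)=(64*31+31)%997=21 h(67,5)=(67*31+5)%997=88 h(37,37)=(37*31+37)%997=187 -> [21, 88, 187]
  L2: h(21,88)=(21*31+88)%997=739 h(187,187)=(187*31+187)%997=2 -> [739, 2]
  L3: h(739,2)=(739*31+2)%997=977 -> [977]
  root = 977 == target 977  ** MATCH **
Candidate B: set leaf[0] = 63 -> leaves = [63, 31, 67, 5, 36]
  L0: [63, 31, 67, 5, 36]
  L1: h(63,31)=(63*31+31)%997=987 h(67,5)=(67*31+5)%997=88 h(36,36)=(36*31+36)%997=155 -> [987, 88, 155]
  L2: h(987,88)=(987*31+88)%997=775 h(155,155)=(155*31+155)%997=972 -> [775, 972]
  L3: h(775,972)=(775*31+972)%997=72 -> [72]
  root = 72 != target 977
Candidate C: set leaf[4] = 55 -> leaves = [64, 31, 67, 5, 55]
  L0: [64, 31, 67, 5, 55]
  L1: h(64,31)=(64*31+31)%997=21 h(67,5)=(67*31+5)%997=88 h(55,55)=(55*31+55)%997=763 -> [21, 88, 763]
  L2: h(21,88)=(21*31+88)%997=739 h(763,763)=(763*31+763)%997=488 -> [739, 488]
  L3: h(739,488)=(739*31+488)%997=466 -> [466]
  root = 466 != target 977
Candidate A produces the target root.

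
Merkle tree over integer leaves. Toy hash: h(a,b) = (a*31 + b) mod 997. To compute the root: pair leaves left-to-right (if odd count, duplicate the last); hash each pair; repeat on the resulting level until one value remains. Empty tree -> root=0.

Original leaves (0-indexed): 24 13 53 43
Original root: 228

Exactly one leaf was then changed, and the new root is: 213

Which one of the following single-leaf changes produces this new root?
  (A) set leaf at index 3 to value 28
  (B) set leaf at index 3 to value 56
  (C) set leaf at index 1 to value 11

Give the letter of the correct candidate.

Original leaves: [24, 13, 53, 43]
Target new root: 213
Try each candidate change and compute the resulting root:
Candidate A: set leaf[3] = 28 -> leaves = [24, 13, 53, 28]
  L0: [24, 13, 53, 28]
  L1: h(24,13)=(24*31+13)%997=757 h(53,28)=(53*31+28)%997=674 -> [757, 674]
  L2: h(757,674)=(757*31+674)%997=213 -> [213]
  root = 213 == target 213  ** MATCH **
Candidate B: set leaf[3] = 56 -> leaves = [24, 13, 53, 56]
  L0: [24, 13, 53, 56]
  L1: h(24,13)=(24*31+13)%997=757 h(53,56)=(53*31+56)%997=702 -> [757, 702]
  L2: h(757,702)=(757*31+702)%997=241 -> [241]
  root = 241 != target 213
Candidate C: set leaf[1] = 11 -> leaves = [24, 11, 53, 43]
  L0: [24, 11, 53, 43]
  L1: h(24,11)=(24*31+11)%997=755 h(53,43)=(53*31+43)%997=689 -> [755, 689]
  L2: h(755,689)=(755*31+689)%997=166 -> [166]
  root = 166 != target 213
Candidate A produces the target root.

Answer: A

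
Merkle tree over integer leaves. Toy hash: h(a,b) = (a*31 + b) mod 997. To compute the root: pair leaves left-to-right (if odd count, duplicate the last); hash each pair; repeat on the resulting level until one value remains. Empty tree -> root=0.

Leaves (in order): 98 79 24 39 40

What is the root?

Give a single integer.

Answer: 877

Derivation:
L0: [98, 79, 24, 39, 40]
L1: h(98,79)=(98*31+79)%997=126 h(24,39)=(24*31+39)%997=783 h(40,40)=(40*31+40)%997=283 -> [126, 783, 283]
L2: h(126,783)=(126*31+783)%997=701 h(283,283)=(283*31+283)%997=83 -> [701, 83]
L3: h(701,83)=(701*31+83)%997=877 -> [877]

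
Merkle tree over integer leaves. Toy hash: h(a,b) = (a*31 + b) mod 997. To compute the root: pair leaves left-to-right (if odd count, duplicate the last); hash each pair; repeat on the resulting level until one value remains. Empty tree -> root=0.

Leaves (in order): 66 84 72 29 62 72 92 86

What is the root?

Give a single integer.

L0: [66, 84, 72, 29, 62, 72, 92, 86]
L1: h(66,84)=(66*31+84)%997=136 h(72,29)=(72*31+29)%997=267 h(62,72)=(62*31+72)%997=0 h(92,86)=(92*31+86)%997=944 -> [136, 267, 0, 944]
L2: h(136,267)=(136*31+267)%997=495 h(0,944)=(0*31+944)%997=944 -> [495, 944]
L3: h(495,944)=(495*31+944)%997=337 -> [337]

Answer: 337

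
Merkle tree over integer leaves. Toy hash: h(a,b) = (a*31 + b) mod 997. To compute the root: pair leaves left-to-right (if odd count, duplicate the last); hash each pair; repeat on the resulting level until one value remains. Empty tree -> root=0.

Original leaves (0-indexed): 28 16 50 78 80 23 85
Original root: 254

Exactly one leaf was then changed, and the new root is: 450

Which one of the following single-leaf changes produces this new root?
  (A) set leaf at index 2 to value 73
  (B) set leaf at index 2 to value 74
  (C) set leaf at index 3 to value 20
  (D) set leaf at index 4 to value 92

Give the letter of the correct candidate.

Answer: C

Derivation:
Original leaves: [28, 16, 50, 78, 80, 23, 85]
Target new root: 450
Try each candidate change and compute the resulting root:
Candidate A: set leaf[2] = 73 -> leaves = [28, 16, 73, 78, 80, 23, 85]
  L0: [28, 16, 73, 78, 80, 23, 85]
  L1: h(28,16)=(28*31+16)%997=884 h(73,78)=(73*31+78)%997=347 h(80,23)=(80*31+23)%997=509 h(85,85)=(85*31+85)%997=726 -> [884, 347, 509, 726]
  L2: h(884,347)=(884*31+347)%997=832 h(509,726)=(509*31+726)%997=553 -> [832, 553]
  L3: h(832,553)=(832*31+553)%997=423 -> [423]
  root = 423 != target 450
Candidate B: set leaf[2] = 74 -> leaves = [28, 16, 74, 78, 80, 23, 85]
  L0: [28, 16, 74, 78, 80, 23, 85]
  L1: h(28,16)=(28*31+16)%997=884 h(74,78)=(74*31+78)%997=378 h(80,23)=(80*31+23)%997=509 h(85,85)=(85*31+85)%997=726 -> [884, 378, 509, 726]
  L2: h(884,378)=(884*31+378)%997=863 h(509,726)=(509*31+726)%997=553 -> [863, 553]
  L3: h(863,553)=(863*31+553)%997=387 -> [387]
  root = 387 != target 450
Candidate C: set leaf[3] = 20 -> leaves = [28, 16, 50, 20, 80, 23, 85]
  L0: [28, 16, 50, 20, 80, 23, 85]
  L1: h(28,16)=(28*31+16)%997=884 h(50,20)=(50*31+20)%997=573 h(80,23)=(80*31+23)%997=509 h(85,85)=(85*31+85)%997=726 -> [884, 573, 509, 726]
  L2: h(884,573)=(884*31+573)%997=61 h(509,726)=(509*31+726)%997=553 -> [61, 553]
  L3: h(61,553)=(61*31+553)%997=450 -> [450]
  root = 450 == target 450  ** MATCH **
Candidate D: set leaf[4] = 92 -> leaves = [28, 16, 50, 78, 92, 23, 85]
  L0: [28, 16, 50, 78, 92, 23, 85]
  L1: h(28,16)=(28*31+16)%997=884 h(50,78)=(50*31+78)%997=631 h(92,23)=(92*31+23)%997=881 h(85,85)=(85*31+85)%997=726 -> [884, 631, 881, 726]
  L2: h(884,631)=(884*31+631)%997=119 h(881,726)=(881*31+726)%997=121 -> [119, 121]
  L3: h(119,121)=(119*31+121)%997=819 -> [819]
  root = 819 != target 450
Candidate C produces the target root.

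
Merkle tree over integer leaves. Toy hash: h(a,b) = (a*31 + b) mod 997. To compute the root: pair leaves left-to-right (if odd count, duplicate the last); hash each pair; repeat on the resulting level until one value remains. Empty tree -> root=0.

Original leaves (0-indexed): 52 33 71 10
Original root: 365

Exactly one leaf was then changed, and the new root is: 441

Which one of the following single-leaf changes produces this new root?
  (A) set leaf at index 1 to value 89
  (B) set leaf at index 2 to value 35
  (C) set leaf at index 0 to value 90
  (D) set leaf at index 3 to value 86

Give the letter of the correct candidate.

Original leaves: [52, 33, 71, 10]
Target new root: 441
Try each candidate change and compute the resulting root:
Candidate A: set leaf[1] = 89 -> leaves = [52, 89, 71, 10]
  L0: [52, 89, 71, 10]
  L1: h(52,89)=(52*31+89)%997=704 h(71,10)=(71*31+10)%997=217 -> [704, 217]
  L2: h(704,217)=(704*31+217)%997=107 -> [107]
  root = 107 != target 441
Candidate B: set leaf[2] = 35 -> leaves = [52, 33, 35, 10]
  L0: [52, 33, 35, 10]
  L1: h(52,33)=(52*31+33)%997=648 h(35,10)=(35*31+10)%997=98 -> [648, 98]
  L2: h(648,98)=(648*31+98)%997=246 -> [246]
  root = 246 != target 441
Candidate C: set leaf[0] = 90 -> leaves = [90, 33, 71, 10]
  L0: [90, 33, 71, 10]
  L1: h(90,33)=(90*31+33)%997=829 h(71,10)=(71*31+10)%997=217 -> [829, 217]
  L2: h(829,217)=(829*31+217)%997=991 -> [991]
  root = 991 != target 441
Candidate D: set leaf[3] = 86 -> leaves = [52, 33, 71, 86]
  L0: [52, 33, 71, 86]
  L1: h(52,33)=(52*31+33)%997=648 h(71,86)=(71*31+86)%997=293 -> [648, 293]
  L2: h(648,293)=(648*31+293)%997=441 -> [441]
  root = 441 == target 441  ** MATCH **
Candidate D produces the target root.

Answer: D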